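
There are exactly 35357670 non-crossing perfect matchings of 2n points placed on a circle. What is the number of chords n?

16

Non-crossing pairings of 2n points on a circle are counted by C_n; 35357670 = C_16.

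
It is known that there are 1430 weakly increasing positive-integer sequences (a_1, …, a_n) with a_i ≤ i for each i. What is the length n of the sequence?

Such sub-staircase sequences of length n are counted by C_n. Since C_8 = 1430, the index is 8.

8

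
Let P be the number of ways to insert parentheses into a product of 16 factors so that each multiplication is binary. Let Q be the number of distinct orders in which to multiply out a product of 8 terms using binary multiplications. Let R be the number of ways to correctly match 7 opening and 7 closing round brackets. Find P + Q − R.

9694845

Parenthesizations of m factors correspond to full binary trees with m leaves, counted by C_{m−1}; m = 16 gives C_15. So P = C_15 = 9694845.
Bracketing 8 factors into binary products is counted by C_{8−1} = C_7. So Q = C_7 = 429.
With 7 pairs the number of balanced bracket strings is the Catalan number C_7. So R = C_7 = 429.
P + Q − R = 9694845 + 429 − 429 = 9694845.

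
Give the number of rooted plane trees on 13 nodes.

A rooted plane tree on 13 nodes has 12 edges, and such trees are counted by C_12.
C_12 = 208012.

208012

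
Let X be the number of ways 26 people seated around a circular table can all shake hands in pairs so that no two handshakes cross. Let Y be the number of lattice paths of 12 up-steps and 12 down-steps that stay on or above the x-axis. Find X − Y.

534888

Non-crossing handshake pairings of 2n people are counted by C_n; 26 people gives n = 13. So X = C_13 = 742900.
Dyck paths of semilength n (length 2n) are counted by C_n; here n = 12. So Y = C_12 = 208012.
X − Y = 742900 − 208012 = 534888.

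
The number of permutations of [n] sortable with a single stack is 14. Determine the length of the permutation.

Stack-sortable permutations of [n] are counted by C_n. The Catalan number equal to 14 is C_4.

4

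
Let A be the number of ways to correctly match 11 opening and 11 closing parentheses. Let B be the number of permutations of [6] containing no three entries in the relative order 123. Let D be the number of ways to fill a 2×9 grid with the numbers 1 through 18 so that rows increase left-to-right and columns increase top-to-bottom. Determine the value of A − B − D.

A balanced arrangement of 11 bracket pairs is a Dyck word of semilength 11, so the count is C_11. So A = C_11 = 58786.
For any fixed pattern of length 3, the pattern-avoiding permutations of [6] number C_6. So B = C_6 = 132.
By the hook-length formula (or a Dyck-path bijection), SYT of shape 2×9 number C_9. So D = C_9 = 4862.
A − B − D = 58786 − 132 − 4862 = 53792.

53792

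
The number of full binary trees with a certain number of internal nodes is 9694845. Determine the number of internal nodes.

Full binary trees with n internal nodes are counted by C_n. The Catalan number equal to 9694845 is C_15.

15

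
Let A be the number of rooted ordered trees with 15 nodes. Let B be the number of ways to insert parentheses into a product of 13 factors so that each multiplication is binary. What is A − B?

2466428

A rooted plane tree on 15 nodes has 14 edges, and such trees are counted by C_14. So A = C_14 = 2674440.
Ways to associate a product of 13 factors correspond to binary trees on 13 leaves, so the count is C_12. So B = C_12 = 208012.
A − B = 2674440 − 208012 = 2466428.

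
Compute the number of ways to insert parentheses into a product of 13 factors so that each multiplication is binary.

Parenthesizations of m factors correspond to full binary trees with m leaves, counted by C_{m−1}; m = 13 gives C_12.
C_12 = C(24,12)/13 = 2704156/13 = 208012.

208012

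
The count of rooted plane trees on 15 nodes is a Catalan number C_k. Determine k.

Rooted ordered (plane) trees on m nodes have m−1 edges and are counted by C_{m−1}; m = 15 gives C_14.

14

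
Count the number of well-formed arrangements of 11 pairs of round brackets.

58786

A balanced arrangement of 11 bracket pairs is a Dyck word of semilength 11, so the count is C_11.
C_11 = C(22,11)/12 = 705432/12 = 58786.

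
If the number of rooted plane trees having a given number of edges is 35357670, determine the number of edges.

Rooted ordered trees with n edges are counted by C_n, and C_16 = 35357670.

16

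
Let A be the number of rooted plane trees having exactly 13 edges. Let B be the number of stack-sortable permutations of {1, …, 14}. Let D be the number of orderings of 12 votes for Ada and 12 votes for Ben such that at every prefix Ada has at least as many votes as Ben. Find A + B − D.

3209328

Rooted ordered trees with n edges are counted by C_n; here n = 13. So A = C_13 = 742900.
Stack-sortable permutations are exactly the 231-avoiding ones, counted by C_n; here n = 14. So B = C_14 = 2674440.
Reading a vote for the leader as '(' and for the other as ')' turns such a sequence into a balanced string of 12 pairs, so the count is C_12. So D = C_12 = 208012.
A + B − D = 742900 + 2674440 − 208012 = 3209328.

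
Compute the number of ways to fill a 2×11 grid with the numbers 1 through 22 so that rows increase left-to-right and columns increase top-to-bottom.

58786

By the hook-length formula (or a Dyck-path bijection), SYT of shape 2×11 number C_11.
C_11 = C(22,11)/12 = 705432/12 = 58786.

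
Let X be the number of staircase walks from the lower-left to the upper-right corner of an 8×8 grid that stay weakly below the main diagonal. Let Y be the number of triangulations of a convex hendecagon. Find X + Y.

6292

Sub-diagonal monotone paths from (0,0) to (8,8) biject with Dyck paths of semilength 8, giving C_8. So X = C_8 = 1430.
A convex 11-gon is triangulated into 9 triangles, and the number of such triangulations is the Catalan number C_{11−2} = C_9. So Y = C_9 = 4862.
X + Y = 1430 + 4862 = 6292.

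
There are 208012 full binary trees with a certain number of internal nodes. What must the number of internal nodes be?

12

Full binary trees with n internal nodes are counted by C_n, and C_12 = 208012.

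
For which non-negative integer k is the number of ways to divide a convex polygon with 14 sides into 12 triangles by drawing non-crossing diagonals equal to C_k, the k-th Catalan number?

12

The number of triangulations of a 14-gon is the Catalan number C_12 (index = sides − 2).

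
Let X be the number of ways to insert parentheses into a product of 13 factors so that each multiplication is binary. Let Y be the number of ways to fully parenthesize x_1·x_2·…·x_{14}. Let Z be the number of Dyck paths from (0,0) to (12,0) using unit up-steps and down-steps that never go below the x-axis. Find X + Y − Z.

950780

Bracketing 13 factors into binary products is counted by C_{13−1} = C_12. So X = C_12 = 208012.
Bracketing 14 factors into binary products is counted by C_{14−1} = C_13. So Y = C_13 = 742900.
Paths of 6 up- and 6 down-steps that never dip below the axis are Dyck paths; their count is C_6. So Z = C_6 = 132.
X + Y − Z = 208012 + 742900 − 132 = 950780.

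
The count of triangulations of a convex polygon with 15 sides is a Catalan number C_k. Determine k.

13

The number of triangulations of a 15-gon is the Catalan number C_13 (index = sides − 2).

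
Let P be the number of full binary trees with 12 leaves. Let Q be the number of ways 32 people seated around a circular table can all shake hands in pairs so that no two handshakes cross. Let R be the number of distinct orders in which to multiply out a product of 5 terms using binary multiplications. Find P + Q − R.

35416442

A full binary tree with L leaves has L−1 internal nodes and is counted by C_{L−1}; L = 12 gives C_11. So P = C_11 = 58786.
With 32 = 2·16 people, non-crossing handshake pairings are non-crossing perfect matchings on a circle, counted by C_16. So Q = C_16 = 35357670.
Bracketing 5 factors into binary products is counted by C_{5−1} = C_4. So R = C_4 = 14.
P + Q − R = 58786 + 35357670 − 14 = 35416442.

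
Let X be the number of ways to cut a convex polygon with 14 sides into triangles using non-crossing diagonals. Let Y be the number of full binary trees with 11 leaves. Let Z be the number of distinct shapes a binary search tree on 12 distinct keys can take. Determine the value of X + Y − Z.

A convex 14-gon is triangulated into 12 triangles, and the number of such triangulations is the Catalan number C_{14−2} = C_12. So X = C_12 = 208012.
Full binary trees with 11 leaves have 11−1 = 10 internal nodes, so there are C_10 of them. So Y = C_10 = 16796.
There are C_n binary search tree shapes on n keys; with n = 12 that is C_12. So Z = C_12 = 208012.
X + Y − Z = 208012 + 16796 − 208012 = 16796.

16796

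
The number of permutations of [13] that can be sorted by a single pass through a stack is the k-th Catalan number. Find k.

By Knuth's characterisation, the stack-sortable permutations of length 13 are the 231-avoiders, numbering C_13.

13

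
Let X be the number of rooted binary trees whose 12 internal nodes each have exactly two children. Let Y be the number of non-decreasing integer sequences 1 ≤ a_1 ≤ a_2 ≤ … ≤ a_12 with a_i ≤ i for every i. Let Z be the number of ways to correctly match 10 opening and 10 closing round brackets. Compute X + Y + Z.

The number of full binary trees on 12 internal nodes is the Catalan number C_12. So X = C_12 = 208012.
Weakly increasing sequences with a_i ≤ i biject with Dyck paths of semilength 12, so there are C_12. So Y = C_12 = 208012.
With 10 pairs the number of balanced bracket strings is the Catalan number C_10. So Z = C_10 = 16796.
X + Y + Z = 208012 + 208012 + 16796 = 432820.

432820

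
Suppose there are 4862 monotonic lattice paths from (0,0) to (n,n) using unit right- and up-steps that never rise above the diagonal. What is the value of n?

Such diagonal-avoiding paths in an n×n grid are counted by C_n. The Catalan number equal to 4862 is C_9.

9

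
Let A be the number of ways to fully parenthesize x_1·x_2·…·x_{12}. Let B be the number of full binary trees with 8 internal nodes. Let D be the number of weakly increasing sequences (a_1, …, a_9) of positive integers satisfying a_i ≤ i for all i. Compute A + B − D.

Ways to associate a product of 12 factors correspond to binary trees on 12 leaves, so the count is C_11. So A = C_11 = 58786.
The number of full binary trees on 8 internal nodes is the Catalan number C_8. So B = C_8 = 1430.
Such sub-staircase sequences of length n are counted by C_n; here n = 9. So D = C_9 = 4862.
A + B − D = 58786 + 1430 − 4862 = 55354.

55354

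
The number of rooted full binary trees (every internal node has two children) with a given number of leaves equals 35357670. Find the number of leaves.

17

Full binary trees with L leaves are counted by C_{L−1}, and C_16 = 35357670.
So the index is 16, and the number of leaves is 16 + 1 = 17.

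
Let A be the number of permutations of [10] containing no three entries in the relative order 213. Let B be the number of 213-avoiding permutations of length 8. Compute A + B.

18226

Permutations of [n] avoiding any single length-3 pattern are counted by C_n; here n = 10. So A = C_10 = 16796.
Permutations of [n] avoiding any single length-3 pattern are counted by C_n; here n = 8. So B = C_8 = 1430.
A + B = 16796 + 1430 = 18226.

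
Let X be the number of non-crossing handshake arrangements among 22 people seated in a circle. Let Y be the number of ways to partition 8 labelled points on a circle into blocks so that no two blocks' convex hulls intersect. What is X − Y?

57356

Non-crossing handshake pairings of 2n people are counted by C_n; 22 people gives n = 11. So X = C_11 = 58786.
Non-crossing partitions of an n-element set are counted by C_n; here n = 8. So Y = C_8 = 1430.
X − Y = 58786 − 1430 = 57356.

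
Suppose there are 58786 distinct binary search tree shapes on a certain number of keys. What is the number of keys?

Binary search tree shapes on n keys are counted by C_n; 58786 = C_11.

11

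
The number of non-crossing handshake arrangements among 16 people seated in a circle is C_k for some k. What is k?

8

With 16 = 2·8 people, non-crossing handshake pairings are non-crossing perfect matchings on a circle, counted by C_8.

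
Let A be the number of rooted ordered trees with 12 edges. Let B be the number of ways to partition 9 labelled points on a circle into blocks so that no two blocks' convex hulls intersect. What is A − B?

Rooted ordered trees with n edges are counted by C_n; here n = 12. So A = C_12 = 208012.
Non-crossing partitions of an n-element set are counted by C_n; here n = 9. So B = C_9 = 4862.
A − B = 208012 − 4862 = 203150.

203150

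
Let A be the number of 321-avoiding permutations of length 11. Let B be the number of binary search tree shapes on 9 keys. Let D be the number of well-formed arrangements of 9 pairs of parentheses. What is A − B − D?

For any fixed pattern of length 3, the pattern-avoiding permutations of [11] number C_11. So A = C_11 = 58786.
Binary trees (left/right distinguished) on n nodes are counted by C_n; here n = 9. So B = C_9 = 4862.
With 9 pairs the number of balanced bracket strings is the Catalan number C_9. So D = C_9 = 4862.
A − B − D = 58786 − 4862 − 4862 = 49062.

49062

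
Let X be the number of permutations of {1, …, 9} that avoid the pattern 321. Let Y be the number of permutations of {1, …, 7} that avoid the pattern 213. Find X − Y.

Permutations of [n] avoiding any single length-3 pattern are counted by C_n; here n = 9. So X = C_9 = 4862.
Permutations of [n] avoiding any single length-3 pattern are counted by C_n; here n = 7. So Y = C_7 = 429.
X − Y = 4862 − 429 = 4433.

4433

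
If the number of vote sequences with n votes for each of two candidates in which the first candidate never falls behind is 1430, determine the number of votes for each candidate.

8

Such ballot sequences with n votes each are counted by C_n; 1430 = C_8.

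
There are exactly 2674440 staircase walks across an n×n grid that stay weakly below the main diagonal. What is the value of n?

14

Such diagonal-avoiding paths in an n×n grid are counted by C_n. The Catalan number equal to 2674440 is C_14.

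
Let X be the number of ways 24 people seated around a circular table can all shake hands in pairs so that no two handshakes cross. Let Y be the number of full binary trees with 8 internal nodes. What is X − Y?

206582

With 24 = 2·12 people, non-crossing handshake pairings are non-crossing perfect matchings on a circle, counted by C_12. So X = C_12 = 208012.
The number of full binary trees on 8 internal nodes is the Catalan number C_8. So Y = C_8 = 1430.
X − Y = 208012 − 1430 = 206582.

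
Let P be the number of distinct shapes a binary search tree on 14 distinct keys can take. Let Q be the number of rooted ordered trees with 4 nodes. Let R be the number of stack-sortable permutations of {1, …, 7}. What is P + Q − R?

Binary trees (left/right distinguished) on n nodes are counted by C_n; here n = 14. So P = C_14 = 2674440.
A rooted plane tree on 4 nodes has 3 edges, and such trees are counted by C_3. So Q = C_3 = 5.
Stack-sortable permutations are exactly the 231-avoiding ones, counted by C_n; here n = 7. So R = C_7 = 429.
P + Q − R = 2674440 + 5 − 429 = 2674016.

2674016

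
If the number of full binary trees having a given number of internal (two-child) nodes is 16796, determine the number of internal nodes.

10

Full binary trees with n internal nodes are counted by C_n. Since C_10 = 16796, the index is 10.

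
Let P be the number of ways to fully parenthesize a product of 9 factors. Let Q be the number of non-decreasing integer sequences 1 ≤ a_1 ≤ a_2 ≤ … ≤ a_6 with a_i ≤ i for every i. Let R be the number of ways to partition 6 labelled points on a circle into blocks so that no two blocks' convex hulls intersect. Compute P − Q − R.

1166

Parenthesizations of m factors correspond to full binary trees with m leaves, counted by C_{m−1}; m = 9 gives C_8. So P = C_8 = 1430.
Weakly increasing sequences with a_i ≤ i biject with Dyck paths of semilength 6, so there are C_6. So Q = C_6 = 132.
Non-crossing partitions of an n-element set are counted by C_n; here n = 6. So R = C_6 = 132.
P − Q − R = 1430 − 132 − 132 = 1166.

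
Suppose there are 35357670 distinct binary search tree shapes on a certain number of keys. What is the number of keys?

Binary search tree shapes on n keys are counted by C_n. Since C_16 = 35357670, the index is 16.

16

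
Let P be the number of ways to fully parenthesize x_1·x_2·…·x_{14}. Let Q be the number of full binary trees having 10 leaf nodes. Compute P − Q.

Ways to associate a product of 14 factors correspond to binary trees on 14 leaves, so the count is C_13. So P = C_13 = 742900.
Full binary trees with 10 leaves have 10−1 = 9 internal nodes, so there are C_9 of them. So Q = C_9 = 4862.
P − Q = 742900 − 4862 = 738038.

738038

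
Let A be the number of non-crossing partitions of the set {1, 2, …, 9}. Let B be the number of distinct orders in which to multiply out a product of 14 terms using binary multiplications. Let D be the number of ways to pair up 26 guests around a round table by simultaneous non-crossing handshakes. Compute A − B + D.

The non-crossing partitions of [9] form a lattice of size C_9. So A = C_9 = 4862.
Parenthesizations of m factors correspond to full binary trees with m leaves, counted by C_{m−1}; m = 14 gives C_13. So B = C_13 = 742900.
With 26 = 2·13 people, non-crossing handshake pairings are non-crossing perfect matchings on a circle, counted by C_13. So D = C_13 = 742900.
A − B + D = 4862 − 742900 + 742900 = 4862.

4862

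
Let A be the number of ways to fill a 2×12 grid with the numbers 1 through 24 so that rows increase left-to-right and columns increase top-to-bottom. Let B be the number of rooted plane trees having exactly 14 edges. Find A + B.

Standard Young tableaux of shape 2×n are counted by C_n; here n = 12. So A = C_12 = 208012.
Rooted ordered trees with n edges are counted by C_n; here n = 14. So B = C_14 = 2674440.
A + B = 208012 + 2674440 = 2882452.

2882452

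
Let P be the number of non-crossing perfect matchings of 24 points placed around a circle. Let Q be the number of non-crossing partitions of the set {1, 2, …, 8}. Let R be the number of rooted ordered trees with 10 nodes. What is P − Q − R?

201720

Pairing 24 circle points by 12 non-crossing chords gives C_12 matchings. So P = C_12 = 208012.
Non-crossing partitions of an n-element set are counted by C_n; here n = 8. So Q = C_8 = 1430.
A rooted plane tree on 10 nodes has 9 edges, and such trees are counted by C_9. So R = C_9 = 4862.
P − Q − R = 208012 − 1430 − 4862 = 201720.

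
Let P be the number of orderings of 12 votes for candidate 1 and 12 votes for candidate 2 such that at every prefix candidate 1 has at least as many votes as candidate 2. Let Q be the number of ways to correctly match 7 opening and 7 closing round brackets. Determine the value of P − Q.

207583

Reading a vote for the leader as '(' and for the other as ')' turns such a sequence into a balanced string of 12 pairs, so the count is C_12. So P = C_12 = 208012.
A balanced arrangement of 7 bracket pairs is a Dyck word of semilength 7, so the count is C_7. So Q = C_7 = 429.
P − Q = 208012 − 429 = 207583.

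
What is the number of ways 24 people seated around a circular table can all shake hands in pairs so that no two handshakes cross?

208012

With 24 = 2·12 people, non-crossing handshake pairings are non-crossing perfect matchings on a circle, counted by C_12.
C_12 = C(24,12)/13 = 2704156/13 = 208012.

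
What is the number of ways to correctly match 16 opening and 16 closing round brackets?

35357670

A balanced arrangement of 16 bracket pairs is a Dyck word of semilength 16, so the count is C_16.
C_16 = C(32,16)/17 = 601080390/17 = 35357670.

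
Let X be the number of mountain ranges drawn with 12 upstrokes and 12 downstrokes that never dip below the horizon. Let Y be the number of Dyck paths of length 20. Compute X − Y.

191216

A Dyck path with 12 up-steps and 12 down-steps has semilength 12, so there are C_12 of them. So X = C_12 = 208012.
Paths of 10 up- and 10 down-steps that never dip below the axis are Dyck paths; their count is C_10. So Y = C_10 = 16796.
X − Y = 208012 − 16796 = 191216.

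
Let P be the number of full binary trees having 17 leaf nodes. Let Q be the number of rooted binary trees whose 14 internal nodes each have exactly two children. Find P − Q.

32683230

A full binary tree with L leaves has L−1 internal nodes and is counted by C_{L−1}; L = 17 gives C_16. So P = C_16 = 35357670.
Full binary trees with n internal nodes are counted by C_n; here n = 14. So Q = C_14 = 2674440.
P − Q = 35357670 − 2674440 = 32683230.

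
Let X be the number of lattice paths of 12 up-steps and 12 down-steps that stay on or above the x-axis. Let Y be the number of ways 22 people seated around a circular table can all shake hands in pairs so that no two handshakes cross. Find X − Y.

149226

Dyck paths of semilength n (length 2n) are counted by C_n; here n = 12. So X = C_12 = 208012.
With 22 = 2·11 people, non-crossing handshake pairings are non-crossing perfect matchings on a circle, counted by C_11. So Y = C_11 = 58786.
X − Y = 208012 − 58786 = 149226.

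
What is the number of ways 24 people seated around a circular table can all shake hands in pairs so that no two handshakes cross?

With 24 = 2·12 people, non-crossing handshake pairings are non-crossing perfect matchings on a circle, counted by C_12.
C_12 = C_11 · 2(2·11+1)/(11+2) = 58786 · 46/13 = 208012.

208012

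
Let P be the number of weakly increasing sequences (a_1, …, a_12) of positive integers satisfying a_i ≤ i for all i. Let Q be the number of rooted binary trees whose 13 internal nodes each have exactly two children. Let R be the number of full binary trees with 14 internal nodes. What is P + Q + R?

Such sub-staircase sequences of length n are counted by C_n; here n = 12. So P = C_12 = 208012.
Full binary trees with n internal nodes are counted by C_n; here n = 13. So Q = C_13 = 742900.
The number of full binary trees on 14 internal nodes is the Catalan number C_14. So R = C_14 = 2674440.
P + Q + R = 208012 + 742900 + 2674440 = 3625352.

3625352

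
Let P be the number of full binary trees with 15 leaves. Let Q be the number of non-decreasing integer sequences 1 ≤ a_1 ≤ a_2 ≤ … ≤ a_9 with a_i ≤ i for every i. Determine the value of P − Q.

2669578

Full binary trees with 15 leaves have 15−1 = 14 internal nodes, so there are C_14 of them. So P = C_14 = 2674440.
Weakly increasing sequences with a_i ≤ i biject with Dyck paths of semilength 9, so there are C_9. So Q = C_9 = 4862.
P − Q = 2674440 − 4862 = 2669578.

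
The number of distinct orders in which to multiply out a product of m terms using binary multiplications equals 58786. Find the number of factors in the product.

Parenthesizations of m factors are counted by C_{m−1}; 58786 = C_11.
So the index is 11, and the number of factors is 11 + 1 = 12.

12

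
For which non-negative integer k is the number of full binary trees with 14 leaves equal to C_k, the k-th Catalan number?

Full binary trees with 14 leaves have 14−1 = 13 internal nodes, so there are C_13 of them.

13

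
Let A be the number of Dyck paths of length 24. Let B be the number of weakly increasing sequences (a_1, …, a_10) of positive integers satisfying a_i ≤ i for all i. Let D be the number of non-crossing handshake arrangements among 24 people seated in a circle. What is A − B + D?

399228

Paths of 12 up- and 12 down-steps that never dip below the axis are Dyck paths; their count is C_12. So A = C_12 = 208012.
Weakly increasing sequences with a_i ≤ i biject with Dyck paths of semilength 10, so there are C_10. So B = C_10 = 16796.
With 24 = 2·12 people, non-crossing handshake pairings are non-crossing perfect matchings on a circle, counted by C_12. So D = C_12 = 208012.
A − B + D = 208012 − 16796 + 208012 = 399228.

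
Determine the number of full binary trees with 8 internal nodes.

1430

Full binary trees with n internal nodes are counted by C_n; here n = 8.
C_8 = C(16,8)/9 = 12870/9 = 1430.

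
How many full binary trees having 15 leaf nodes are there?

A full binary tree with L leaves has L−1 internal nodes and is counted by C_{L−1}; L = 15 gives C_14.
C_14 = 2674440.

2674440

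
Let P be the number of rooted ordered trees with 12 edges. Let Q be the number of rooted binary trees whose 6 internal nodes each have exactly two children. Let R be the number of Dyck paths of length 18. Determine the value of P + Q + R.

A rooted plane tree with 12 edges has 13 nodes, and the count is C_12. So P = C_12 = 208012.
Full binary trees with n internal nodes are counted by C_n; here n = 6. So Q = C_6 = 132.
Dyck paths of semilength n (length 2n) are counted by C_n; here n = 9. So R = C_9 = 4862.
P + Q + R = 208012 + 132 + 4862 = 213006.

213006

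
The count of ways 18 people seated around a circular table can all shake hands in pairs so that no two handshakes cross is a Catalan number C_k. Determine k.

9

With 18 = 2·9 people, non-crossing handshake pairings are non-crossing perfect matchings on a circle, counted by C_9.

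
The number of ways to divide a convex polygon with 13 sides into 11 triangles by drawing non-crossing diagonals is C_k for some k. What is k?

Triangulations of a convex m-gon are counted by C_{m−2}; with m = 13 this is C_11.

11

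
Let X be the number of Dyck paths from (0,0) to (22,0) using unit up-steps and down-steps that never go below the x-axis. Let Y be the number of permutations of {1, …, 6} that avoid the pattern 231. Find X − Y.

58654

Paths of 11 up- and 11 down-steps that never dip below the axis are Dyck paths; their count is C_11. So X = C_11 = 58786.
Permutations of [n] avoiding any single length-3 pattern are counted by C_n; here n = 6. So Y = C_6 = 132.
X − Y = 58786 − 132 = 58654.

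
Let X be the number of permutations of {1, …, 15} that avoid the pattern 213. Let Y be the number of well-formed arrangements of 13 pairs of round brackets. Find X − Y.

8951945

For any fixed pattern of length 3, the pattern-avoiding permutations of [15] number C_15. So X = C_15 = 9694845.
Balanced strings of n pairs of brackets are counted by C_n; here n = 13. So Y = C_13 = 742900.
X − Y = 9694845 − 742900 = 8951945.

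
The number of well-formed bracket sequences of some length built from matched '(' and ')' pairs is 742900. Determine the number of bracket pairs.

Balanced strings of n bracket-pairs are counted by C_n; 742900 = C_13.

13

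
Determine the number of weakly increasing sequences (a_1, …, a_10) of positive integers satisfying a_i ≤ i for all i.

16796

Weakly increasing sequences with a_i ≤ i biject with Dyck paths of semilength 10, so there are C_10.
C_10 = C_9 · 2(2·9+1)/(9+2) = 4862 · 38/11 = 16796.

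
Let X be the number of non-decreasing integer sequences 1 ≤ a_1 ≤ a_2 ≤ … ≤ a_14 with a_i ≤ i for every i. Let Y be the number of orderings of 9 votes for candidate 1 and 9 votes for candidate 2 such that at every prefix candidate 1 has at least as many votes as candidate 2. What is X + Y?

2679302

Such sub-staircase sequences of length n are counted by C_n; here n = 14. So X = C_14 = 2674440.
Ballot sequences with n votes each where one side never trails are Dyck words, counted by C_n; here n = 9. So Y = C_9 = 4862.
X + Y = 2674440 + 4862 = 2679302.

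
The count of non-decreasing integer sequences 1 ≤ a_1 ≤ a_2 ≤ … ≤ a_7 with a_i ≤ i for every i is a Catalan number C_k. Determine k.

7

Weakly increasing sequences with a_i ≤ i biject with Dyck paths of semilength 7, so there are C_7.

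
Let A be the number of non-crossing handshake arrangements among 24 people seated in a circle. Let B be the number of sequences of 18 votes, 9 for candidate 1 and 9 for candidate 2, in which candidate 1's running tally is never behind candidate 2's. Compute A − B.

203150

Non-crossing handshake pairings of 2n people are counted by C_n; 24 people gives n = 12. So A = C_12 = 208012.
Reading a vote for the leader as '(' and for the other as ')' turns such a sequence into a balanced string of 9 pairs, so the count is C_9. So B = C_9 = 4862.
A − B = 208012 − 4862 = 203150.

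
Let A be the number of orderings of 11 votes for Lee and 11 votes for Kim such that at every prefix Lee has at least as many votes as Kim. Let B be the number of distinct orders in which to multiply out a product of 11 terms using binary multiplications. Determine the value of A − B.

41990

Ballot sequences with n votes each where one side never trails are Dyck words, counted by C_n; here n = 11. So A = C_11 = 58786.
Bracketing 11 factors into binary products is counted by C_{11−1} = C_10. So B = C_10 = 16796.
A − B = 58786 − 16796 = 41990.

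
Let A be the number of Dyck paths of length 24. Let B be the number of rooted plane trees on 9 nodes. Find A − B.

Dyck paths of semilength n (length 2n) are counted by C_n; here n = 12. So A = C_12 = 208012.
A rooted plane tree on 9 nodes has 8 edges, and such trees are counted by C_8. So B = C_8 = 1430.
A − B = 208012 − 1430 = 206582.

206582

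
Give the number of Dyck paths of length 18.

Paths of 9 up- and 9 down-steps that never dip below the axis are Dyck paths; their count is C_9.
C_9 = C_8 · 2(2·8+1)/(8+2) = 1430 · 34/10 = 4862.

4862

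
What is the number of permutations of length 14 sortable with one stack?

2674440

By Knuth's characterisation, the stack-sortable permutations of length 14 are the 231-avoiders, numbering C_14.
C_14 = C(28,14)/15 = 40116600/15 = 2674440.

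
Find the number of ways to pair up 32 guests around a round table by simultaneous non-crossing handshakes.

35357670

Non-crossing handshake pairings of 2n people are counted by C_n; 32 people gives n = 16.
C_16 = C(32,16)/17 = 601080390/17 = 35357670.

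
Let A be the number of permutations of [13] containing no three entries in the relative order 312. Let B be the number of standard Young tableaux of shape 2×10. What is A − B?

726104

For any fixed pattern of length 3, the pattern-avoiding permutations of [13] number C_13. So A = C_13 = 742900.
Standard Young tableaux of shape 2×n are counted by C_n; here n = 10. So B = C_10 = 16796.
A − B = 742900 − 16796 = 726104.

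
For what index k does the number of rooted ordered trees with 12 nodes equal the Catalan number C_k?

11

A rooted plane tree on 12 nodes has 11 edges, and such trees are counted by C_11.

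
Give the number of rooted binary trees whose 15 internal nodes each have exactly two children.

9694845

The number of full binary trees on 15 internal nodes is the Catalan number C_15.
C_15 = C(30,15)/16 = 155117520/16 = 9694845.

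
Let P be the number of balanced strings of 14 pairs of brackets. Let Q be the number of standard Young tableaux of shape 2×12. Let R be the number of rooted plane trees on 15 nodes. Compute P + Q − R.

208012

With 14 pairs the number of balanced bracket strings is the Catalan number C_14. So P = C_14 = 2674440.
Standard Young tableaux of shape 2×n are counted by C_n; here n = 12. So Q = C_12 = 208012.
A rooted plane tree on 15 nodes has 14 edges, and such trees are counted by C_14. So R = C_14 = 2674440.
P + Q − R = 2674440 + 208012 − 2674440 = 208012.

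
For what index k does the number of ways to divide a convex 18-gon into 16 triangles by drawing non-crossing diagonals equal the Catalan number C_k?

16

A convex 18-gon is triangulated into 16 triangles, and the number of such triangulations is the Catalan number C_{18−2} = C_16.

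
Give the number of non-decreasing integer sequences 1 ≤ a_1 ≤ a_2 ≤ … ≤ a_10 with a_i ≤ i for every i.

16796

Weakly increasing sequences with a_i ≤ i biject with Dyck paths of semilength 10, so there are C_10.
C_10 = 16796.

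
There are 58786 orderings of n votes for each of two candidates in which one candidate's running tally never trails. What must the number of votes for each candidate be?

Such ballot sequences with n votes each are counted by C_n. The Catalan number equal to 58786 is C_11.

11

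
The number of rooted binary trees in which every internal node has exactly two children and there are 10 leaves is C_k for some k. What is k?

Full binary trees with 10 leaves have 10−1 = 9 internal nodes, so there are C_9 of them.

9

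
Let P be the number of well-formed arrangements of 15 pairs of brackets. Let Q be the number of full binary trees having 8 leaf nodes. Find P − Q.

9694416

Balanced strings of n pairs of brackets are counted by C_n; here n = 15. So P = C_15 = 9694845.
Full binary trees with 8 leaves have 8−1 = 7 internal nodes, so there are C_7 of them. So Q = C_7 = 429.
P − Q = 9694845 − 429 = 9694416.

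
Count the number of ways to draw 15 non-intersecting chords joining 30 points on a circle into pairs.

Pairing 30 circle points by 15 non-crossing chords gives C_15 matchings.
C_15 = C(30,15)/16 = 155117520/16 = 9694845.

9694845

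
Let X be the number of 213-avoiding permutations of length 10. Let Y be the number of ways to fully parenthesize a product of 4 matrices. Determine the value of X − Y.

16791

Permutations of [n] avoiding any single length-3 pattern are counted by C_n; here n = 10. So X = C_10 = 16796.
Bracketing 4 factors into binary products is counted by C_{4−1} = C_3. So Y = C_3 = 5.
X − Y = 16796 − 5 = 16791.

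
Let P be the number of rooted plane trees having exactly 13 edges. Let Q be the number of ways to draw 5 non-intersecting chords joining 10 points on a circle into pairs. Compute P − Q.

Rooted ordered trees with n edges are counted by C_n; here n = 13. So P = C_13 = 742900.
Non-crossing perfect matchings of 2n points on a circle are counted by C_n; with 10 points, n = 5. So Q = C_5 = 42.
P − Q = 742900 − 42 = 742858.

742858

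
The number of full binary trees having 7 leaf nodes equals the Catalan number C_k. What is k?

6

A full binary tree with L leaves has L−1 internal nodes and is counted by C_{L−1}; L = 7 gives C_6.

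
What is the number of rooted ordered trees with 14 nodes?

Rooted ordered (plane) trees on m nodes have m−1 edges and are counted by C_{m−1}; m = 14 gives C_13.
C_13 = 742900.

742900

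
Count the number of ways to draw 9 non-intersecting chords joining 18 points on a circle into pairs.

Pairing 18 circle points by 9 non-crossing chords gives C_9 matchings.
C_9 = C_8 · 2(2·8+1)/(8+2) = 1430 · 34/10 = 4862.

4862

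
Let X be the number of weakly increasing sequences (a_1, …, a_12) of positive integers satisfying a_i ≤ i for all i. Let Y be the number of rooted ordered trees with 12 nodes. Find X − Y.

Weakly increasing sequences with a_i ≤ i biject with Dyck paths of semilength 12, so there are C_12. So X = C_12 = 208012.
A rooted plane tree on 12 nodes has 11 edges, and such trees are counted by C_11. So Y = C_11 = 58786.
X − Y = 208012 − 58786 = 149226.

149226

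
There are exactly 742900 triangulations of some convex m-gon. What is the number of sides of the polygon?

15

Triangulations of a convex m-gon are counted by C_{m−2}. The Catalan number equal to 742900 is C_13.
So m − 2 = 13, giving m = 15 sides.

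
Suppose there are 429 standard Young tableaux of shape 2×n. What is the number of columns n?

Standard Young tableaux of shape 2×n are counted by C_n; 429 = C_7.

7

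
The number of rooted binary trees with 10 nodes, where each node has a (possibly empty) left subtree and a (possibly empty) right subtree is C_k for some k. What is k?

Rooted binary trees with 10 nodes (each child slot possibly empty) number C_10.

10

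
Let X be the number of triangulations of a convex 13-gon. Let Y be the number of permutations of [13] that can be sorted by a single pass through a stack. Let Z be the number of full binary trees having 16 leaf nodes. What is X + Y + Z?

10496531

The number of triangulations of a 13-gon is the Catalan number C_11 (index = sides − 2). So X = C_11 = 58786.
Stack-sortable permutations are exactly the 231-avoiding ones, counted by C_n; here n = 13. So Y = C_13 = 742900.
Full binary trees with 16 leaves have 16−1 = 15 internal nodes, so there are C_15 of them. So Z = C_15 = 9694845.
X + Y + Z = 58786 + 742900 + 9694845 = 10496531.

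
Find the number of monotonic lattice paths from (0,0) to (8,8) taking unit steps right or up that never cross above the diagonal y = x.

Sub-diagonal monotone paths from (0,0) to (8,8) biject with Dyck paths of semilength 8, giving C_8.
C_8 = C(16,8)/9 = 12870/9 = 1430.

1430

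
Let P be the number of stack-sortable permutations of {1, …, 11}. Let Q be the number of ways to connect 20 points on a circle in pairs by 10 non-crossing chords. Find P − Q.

41990

By Knuth's characterisation, the stack-sortable permutations of length 11 are the 231-avoiders, numbering C_11. So P = C_11 = 58786.
Non-crossing perfect matchings of 2n points on a circle are counted by C_n; with 20 points, n = 10. So Q = C_10 = 16796.
P − Q = 58786 − 16796 = 41990.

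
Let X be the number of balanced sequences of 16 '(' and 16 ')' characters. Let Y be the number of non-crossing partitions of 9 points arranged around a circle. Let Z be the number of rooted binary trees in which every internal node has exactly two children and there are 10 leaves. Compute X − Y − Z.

35347946

A balanced arrangement of 16 bracket pairs is a Dyck word of semilength 16, so the count is C_16. So X = C_16 = 35357670.
The non-crossing partitions of [9] form a lattice of size C_9. So Y = C_9 = 4862.
Full binary trees with 10 leaves have 10−1 = 9 internal nodes, so there are C_9 of them. So Z = C_9 = 4862.
X − Y − Z = 35357670 − 4862 − 4862 = 35347946.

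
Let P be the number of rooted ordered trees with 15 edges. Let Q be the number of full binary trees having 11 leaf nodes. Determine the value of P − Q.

9678049

Rooted ordered trees with n edges are counted by C_n; here n = 15. So P = C_15 = 9694845.
Full binary trees with 11 leaves have 11−1 = 10 internal nodes, so there are C_10 of them. So Q = C_10 = 16796.
P − Q = 9694845 − 16796 = 9678049.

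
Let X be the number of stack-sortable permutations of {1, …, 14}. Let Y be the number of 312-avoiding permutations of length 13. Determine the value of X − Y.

By Knuth's characterisation, the stack-sortable permutations of length 14 are the 231-avoiders, numbering C_14. So X = C_14 = 2674440.
For any fixed pattern of length 3, the pattern-avoiding permutations of [13] number C_13. So Y = C_13 = 742900.
X − Y = 2674440 − 742900 = 1931540.

1931540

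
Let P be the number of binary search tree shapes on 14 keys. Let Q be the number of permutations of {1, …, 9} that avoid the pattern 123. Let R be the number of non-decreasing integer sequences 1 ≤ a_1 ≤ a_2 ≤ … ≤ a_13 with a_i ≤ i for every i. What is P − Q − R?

There are C_n binary search tree shapes on n keys; with n = 14 that is C_14. So P = C_14 = 2674440.
Permutations of [n] avoiding any single length-3 pattern are counted by C_n; here n = 9. So Q = C_9 = 4862.
Weakly increasing sequences with a_i ≤ i biject with Dyck paths of semilength 13, so there are C_13. So R = C_13 = 742900.
P − Q − R = 2674440 − 4862 − 742900 = 1926678.

1926678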